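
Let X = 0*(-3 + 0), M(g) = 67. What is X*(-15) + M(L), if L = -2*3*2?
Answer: 67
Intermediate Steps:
L = -12 (L = -6*2 = -12)
X = 0 (X = 0*(-3) = 0)
X*(-15) + M(L) = 0*(-15) + 67 = 0 + 67 = 67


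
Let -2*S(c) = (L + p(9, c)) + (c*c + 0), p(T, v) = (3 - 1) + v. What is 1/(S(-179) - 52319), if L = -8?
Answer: -1/68247 ≈ -1.4653e-5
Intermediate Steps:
p(T, v) = 2 + v
S(c) = 3 - c/2 - c²/2 (S(c) = -((-8 + (2 + c)) + (c*c + 0))/2 = -((-6 + c) + (c² + 0))/2 = -((-6 + c) + c²)/2 = -(-6 + c + c²)/2 = 3 - c/2 - c²/2)
1/(S(-179) - 52319) = 1/((3 - ½*(-179) - ½*(-179)²) - 52319) = 1/((3 + 179/2 - ½*32041) - 52319) = 1/((3 + 179/2 - 32041/2) - 52319) = 1/(-15928 - 52319) = 1/(-68247) = -1/68247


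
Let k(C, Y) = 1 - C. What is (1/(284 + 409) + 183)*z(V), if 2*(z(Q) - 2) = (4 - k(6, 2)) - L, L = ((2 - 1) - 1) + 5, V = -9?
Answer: 507280/693 ≈ 732.01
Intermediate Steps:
L = 5 (L = (1 - 1) + 5 = 0 + 5 = 5)
z(Q) = 4 (z(Q) = 2 + ((4 - (1 - 1*6)) - 1*5)/2 = 2 + ((4 - (1 - 6)) - 5)/2 = 2 + ((4 - 1*(-5)) - 5)/2 = 2 + ((4 + 5) - 5)/2 = 2 + (9 - 5)/2 = 2 + (½)*4 = 2 + 2 = 4)
(1/(284 + 409) + 183)*z(V) = (1/(284 + 409) + 183)*4 = (1/693 + 183)*4 = (126820/693)*4 = 507280/693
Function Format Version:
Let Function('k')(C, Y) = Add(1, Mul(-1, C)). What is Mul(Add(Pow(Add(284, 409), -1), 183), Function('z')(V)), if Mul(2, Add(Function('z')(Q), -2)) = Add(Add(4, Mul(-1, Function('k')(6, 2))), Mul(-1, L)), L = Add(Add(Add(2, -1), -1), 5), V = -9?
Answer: Rational(507280, 693) ≈ 732.01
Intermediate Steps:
L = 5 (L = Add(Add(1, -1), 5) = Add(0, 5) = 5)
Function('z')(Q) = 4 (Function('z')(Q) = Add(2, Mul(Rational(1, 2), Add(Add(4, Mul(-1, Add(1, Mul(-1, 6)))), Mul(-1, 5)))) = Add(2, Mul(Rational(1, 2), Add(Add(4, Mul(-1, Add(1, -6))), -5))) = Add(2, Mul(Rational(1, 2), Add(Add(4, Mul(-1, -5)), -5))) = Add(2, Mul(Rational(1, 2), Add(Add(4, 5), -5))) = Add(2, Mul(Rational(1, 2), Add(9, -5))) = Add(2, Mul(Rational(1, 2), 4)) = Add(2, 2) = 4)
Mul(Add(Pow(Add(284, 409), -1), 183), Function('z')(V)) = Mul(Add(Pow(Add(284, 409), -1), 183), 4) = Mul(Add(Pow(693, -1), 183), 4) = Mul(Add(Rational(1, 693), 183), 4) = Mul(Rational(126820, 693), 4) = Rational(507280, 693)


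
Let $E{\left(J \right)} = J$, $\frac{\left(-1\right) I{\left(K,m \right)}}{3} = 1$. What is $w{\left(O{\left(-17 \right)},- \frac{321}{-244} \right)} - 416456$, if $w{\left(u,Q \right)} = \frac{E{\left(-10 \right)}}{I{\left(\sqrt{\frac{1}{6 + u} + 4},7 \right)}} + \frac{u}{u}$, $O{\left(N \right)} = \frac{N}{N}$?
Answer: $- \frac{1249355}{3} \approx -4.1645 \cdot 10^{5}$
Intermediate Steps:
$I{\left(K,m \right)} = -3$ ($I{\left(K,m \right)} = \left(-3\right) 1 = -3$)
$O{\left(N \right)} = 1$
$w{\left(u,Q \right)} = \frac{13}{3}$ ($w{\left(u,Q \right)} = - \frac{10}{-3} + \frac{u}{u} = \left(-10\right) \left(- \frac{1}{3}\right) + 1 = \frac{10}{3} + 1 = \frac{13}{3}$)
$w{\left(O{\left(-17 \right)},- \frac{321}{-244} \right)} - 416456 = \frac{13}{3} - 416456 = - \frac{1249355}{3}$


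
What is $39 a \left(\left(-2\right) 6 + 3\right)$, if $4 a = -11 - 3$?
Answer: $\frac{2457}{2} \approx 1228.5$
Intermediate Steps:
$a = - \frac{7}{2}$ ($a = \frac{-11 - 3}{4} = \frac{1}{4} \left(-14\right) = - \frac{7}{2} \approx -3.5$)
$39 a \left(\left(-2\right) 6 + 3\right) = 39 \left(- \frac{7}{2}\right) \left(\left(-2\right) 6 + 3\right) = - \frac{273 \left(-12 + 3\right)}{2} = \left(- \frac{273}{2}\right) \left(-9\right) = \frac{2457}{2}$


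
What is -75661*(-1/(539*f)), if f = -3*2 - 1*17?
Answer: -75661/12397 ≈ -6.1032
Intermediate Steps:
f = -23 (f = -6 - 17 = -23)
-75661*(-1/(539*f)) = -75661/((-23*(-539))) = -75661/12397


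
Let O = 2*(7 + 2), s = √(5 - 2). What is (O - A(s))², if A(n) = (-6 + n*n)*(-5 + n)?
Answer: 36 + 18*√3 ≈ 67.177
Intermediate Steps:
s = √3 ≈ 1.7320
A(n) = (-6 + n²)*(-5 + n)
O = 18 (O = 2*9 = 18)
(O - A(s))² = (18 - (30 + (√3)³ - 6*√3 - 5*(√3)²))² = (18 - (30 + 3*√3 - 6*√3 - 5*3))² = (18 - (30 + 3*√3 - 6*√3 - 15))² = (18 - (15 - 3*√3))² = (18 + (-15 + 3*√3))² = (3 + 3*√3)²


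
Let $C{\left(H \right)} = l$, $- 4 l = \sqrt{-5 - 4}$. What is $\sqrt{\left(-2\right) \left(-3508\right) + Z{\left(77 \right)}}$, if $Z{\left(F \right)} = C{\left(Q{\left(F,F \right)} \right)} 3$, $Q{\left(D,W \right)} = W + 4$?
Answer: $\frac{\sqrt{28064 - 9 i}}{2} \approx 83.762 - 0.013431 i$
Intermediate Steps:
$Q{\left(D,W \right)} = 4 + W$
$l = - \frac{3 i}{4}$ ($l = - \frac{\sqrt{-5 - 4}}{4} = - \frac{\sqrt{-9}}{4} = - \frac{3 i}{4} \approx - 0.75 i$)
$C{\left(H \right)} = - \frac{3 i}{4}$
$Z{\left(F \right)} = - \frac{9 i}{4}$ ($Z{\left(F \right)} = - \frac{3 i}{4} \cdot 3 = - \frac{9 i}{4}$)
$\sqrt{\left(-2\right) \left(-3508\right) + Z{\left(77 \right)}} = \sqrt{\left(-2\right) \left(-3508\right) - \frac{9 i}{4}} = \sqrt{7016 - \frac{9 i}{4}}$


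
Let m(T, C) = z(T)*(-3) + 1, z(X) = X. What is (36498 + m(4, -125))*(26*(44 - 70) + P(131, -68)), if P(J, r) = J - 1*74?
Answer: -22585453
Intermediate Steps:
P(J, r) = -74 + J (P(J, r) = J - 74 = -74 + J)
m(T, C) = 1 - 3*T (m(T, C) = T*(-3) + 1 = -3*T + 1 = 1 - 3*T)
(36498 + m(4, -125))*(26*(44 - 70) + P(131, -68)) = (36498 + (1 - 3*4))*(26*(44 - 70) + (-74 + 131)) = (36498 + (1 - 12))*(26*(-26) + 57) = (36498 - 11)*(-676 + 57) = 36487*(-619) = -22585453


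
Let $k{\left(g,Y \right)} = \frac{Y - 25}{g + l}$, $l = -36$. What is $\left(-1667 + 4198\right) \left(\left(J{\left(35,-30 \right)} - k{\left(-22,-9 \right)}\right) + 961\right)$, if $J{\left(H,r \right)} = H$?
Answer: $\frac{73062377}{29} \approx 2.5194 \cdot 10^{6}$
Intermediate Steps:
$k{\left(g,Y \right)} = \frac{-25 + Y}{-36 + g}$ ($k{\left(g,Y \right)} = \frac{Y - 25}{g - 36} = \frac{-25 + Y}{-36 + g}$)
$\left(-1667 + 4198\right) \left(\left(J{\left(35,-30 \right)} - k{\left(-22,-9 \right)}\right) + 961\right) = \left(-1667 + 4198\right) \left(\left(35 - \frac{-25 - 9}{-36 - 22}\right) + 961\right) = 2531 \left(\left(35 - \frac{1}{-58} \left(-34\right)\right) + 961\right) = 2531 \left(\left(35 - \left(- \frac{1}{58}\right) \left(-34\right)\right) + 961\right) = 2531 \left(\left(35 - \frac{17}{29}\right) + 961\right) = 2531 \left(\frac{998}{29} + 961\right) = 2531 \cdot \frac{28867}{29} = \frac{73062377}{29}$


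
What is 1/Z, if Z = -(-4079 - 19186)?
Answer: 1/23265 ≈ 4.2983e-5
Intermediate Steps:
Z = 23265 (Z = -1*(-23265) = 23265)
1/Z = 1/23265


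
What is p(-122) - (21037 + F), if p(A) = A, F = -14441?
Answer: -6718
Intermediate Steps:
p(-122) - (21037 + F) = -122 - (21037 - 14441) = -122 - 1*6596 = -122 - 6596 = -6718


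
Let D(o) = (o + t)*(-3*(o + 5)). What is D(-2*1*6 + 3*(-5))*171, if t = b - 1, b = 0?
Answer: -316008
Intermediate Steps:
t = -1 (t = 0 - 1 = -1)
D(o) = (-1 + o)*(-15 - 3*o) (D(o) = (o - 1)*(-3*(o + 5)) = (-1 + o)*(-3*(5 + o)) = (-1 + o)*(-15 - 3*o))
D(-2*1*6 + 3*(-5))*171 = (15 - 12*(-2*1*6 + 3*(-5)) - 3*(-2*1*6 + 3*(-5))²)*171 = (15 - 12*(-2*6 - 15) - 3*(-2*6 - 15)²)*171 = (15 - 12*(-12 - 15) - 3*(-12 - 15)²)*171 = (15 - 12*(-27) - 3*(-27)²)*171 = (15 + 324 - 3*729)*171 = (15 + 324 - 2187)*171 = -1848*171 = -316008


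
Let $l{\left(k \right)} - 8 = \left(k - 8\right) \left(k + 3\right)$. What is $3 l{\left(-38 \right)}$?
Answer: $4854$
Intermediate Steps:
$l{\left(k \right)} = 8 + \left(-8 + k\right) \left(3 + k\right)$ ($l{\left(k \right)} = 8 + \left(k - 8\right) \left(k + 3\right) = 8 + \left(-8 + k\right) \left(3 + k\right)$)
$3 l{\left(-38 \right)} = 3 \left(-16 + \left(-38\right)^{2} - -190\right) = 3 \left(-16 + 1444 + 190\right) = 3 \cdot 1618 = 4854$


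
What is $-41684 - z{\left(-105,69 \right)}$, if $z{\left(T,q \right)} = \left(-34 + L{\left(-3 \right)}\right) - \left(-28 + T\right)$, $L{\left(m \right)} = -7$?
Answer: $-41776$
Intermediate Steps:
$z{\left(T,q \right)} = -13 - T$ ($z{\left(T,q \right)} = \left(-34 - 7\right) - \left(-28 + T\right) = -41 - \left(-28 + T\right) = -13 - T$)
$-41684 - z{\left(-105,69 \right)} = -41684 - \left(-13 - -105\right) = -41684 - \left(-13 + 105\right) = -41684 - 92 = -41776$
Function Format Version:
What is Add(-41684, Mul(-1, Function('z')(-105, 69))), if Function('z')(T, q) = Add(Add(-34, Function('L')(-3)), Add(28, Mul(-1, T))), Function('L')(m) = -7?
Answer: -41776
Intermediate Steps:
Function('z')(T, q) = Add(-13, Mul(-1, T)) (Function('z')(T, q) = Add(Add(-34, -7), Add(28, Mul(-1, T))) = Add(-41, Add(28, Mul(-1, T))) = Add(-13, Mul(-1, T)))
Add(-41684, Mul(-1, Function('z')(-105, 69))) = Add(-41684, Mul(-1, Add(-13, Mul(-1, -105)))) = Add(-41684, Mul(-1, Add(-13, 105))) = Add(-41684, Mul(-1, 92)) = Add(-41684, -92) = -41776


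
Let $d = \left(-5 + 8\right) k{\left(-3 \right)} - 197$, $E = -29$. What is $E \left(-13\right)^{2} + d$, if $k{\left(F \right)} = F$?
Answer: $-5107$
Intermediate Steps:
$d = -206$ ($d = \left(-5 + 8\right) \left(-3\right) - 197 = 3 \left(-3\right) - 197 = -9 - 197 = -206$)
$E \left(-13\right)^{2} + d = - 29 \left(-13\right)^{2} - 206 = \left(-29\right) 169 - 206 = -4901 - 206 = -5107$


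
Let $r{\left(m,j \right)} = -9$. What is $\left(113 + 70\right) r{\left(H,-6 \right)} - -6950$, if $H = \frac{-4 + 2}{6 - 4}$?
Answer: $5303$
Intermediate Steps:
$H = -1$ ($H = - \frac{2}{2} = \left(-2\right) \frac{1}{2} = -1$)
$\left(113 + 70\right) r{\left(H,-6 \right)} - -6950 = \left(113 + 70\right) \left(-9\right) - -6950 = 183 \left(-9\right) + 6950 = -1647 + 6950 = 5303$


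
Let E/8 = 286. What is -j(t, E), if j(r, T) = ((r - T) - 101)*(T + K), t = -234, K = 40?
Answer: 6106344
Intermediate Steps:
E = 2288 (E = 8*286 = 2288)
j(r, T) = (40 + T)*(-101 + r - T) (j(r, T) = ((r - T) - 101)*(T + 40) = (-101 + r - T)*(40 + T) = (40 + T)*(-101 + r - T))
-j(t, E) = -(-4040 - 1*2288**2 - 141*2288 + 40*(-234) + 2288*(-234)) = -(-4040 - 1*5234944 - 322608 - 9360 - 535392) = -(-4040 - 5234944 - 322608 - 9360 - 535392) = -1*(-6106344) = 6106344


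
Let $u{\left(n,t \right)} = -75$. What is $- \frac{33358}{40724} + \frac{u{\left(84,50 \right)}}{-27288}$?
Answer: $- \frac{75601567}{92606376} \approx -0.81638$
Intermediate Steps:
$- \frac{33358}{40724} + \frac{u{\left(84,50 \right)}}{-27288} = - \frac{33358}{40724} - \frac{75}{-27288} = \left(-33358\right) \frac{1}{40724} - - \frac{25}{9096} = - \frac{16679}{20362} + \frac{25}{9096} = - \frac{75601567}{92606376}$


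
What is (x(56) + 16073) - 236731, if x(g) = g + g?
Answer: -220546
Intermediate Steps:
x(g) = 2*g
(x(56) + 16073) - 236731 = (2*56 + 16073) - 236731 = (112 + 16073) - 236731 = 16185 - 236731 = -220546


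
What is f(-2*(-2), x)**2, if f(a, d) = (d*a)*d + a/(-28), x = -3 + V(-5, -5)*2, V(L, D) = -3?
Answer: 5139289/49 ≈ 1.0488e+5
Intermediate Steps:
x = -9 (x = -3 - 3*2 = -3 - 6 = -9)
f(a, d) = -a/28 + a*d**2 (f(a, d) = (a*d)*d + a*(-1/28) = a*d**2 - a/28 = -a/28 + a*d**2)
f(-2*(-2), x)**2 = ((-2*(-2))*(-1/28 + (-9)**2))**2 = (4*(-1/28 + 81))**2 = (4*(2267/28))**2 = (2267/7)**2 = 5139289/49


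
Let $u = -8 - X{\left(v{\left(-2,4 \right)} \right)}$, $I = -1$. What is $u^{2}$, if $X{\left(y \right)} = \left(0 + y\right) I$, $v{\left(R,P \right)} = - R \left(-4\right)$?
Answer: $256$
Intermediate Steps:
$v{\left(R,P \right)} = 4 R$
$X{\left(y \right)} = - y$ ($X{\left(y \right)} = \left(0 + y\right) \left(-1\right) = y \left(-1\right) = - y$)
$u = -16$ ($u = -8 - - 4 \left(-2\right) = -8 - \left(-1\right) \left(-8\right) = -8 - 8 = -16$)
$u^{2} = \left(-16\right)^{2} = 256$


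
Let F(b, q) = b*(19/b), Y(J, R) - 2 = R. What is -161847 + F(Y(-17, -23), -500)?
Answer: -161828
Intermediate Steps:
Y(J, R) = 2 + R
F(b, q) = 19
-161847 + F(Y(-17, -23), -500) = -161847 + 19 = -161828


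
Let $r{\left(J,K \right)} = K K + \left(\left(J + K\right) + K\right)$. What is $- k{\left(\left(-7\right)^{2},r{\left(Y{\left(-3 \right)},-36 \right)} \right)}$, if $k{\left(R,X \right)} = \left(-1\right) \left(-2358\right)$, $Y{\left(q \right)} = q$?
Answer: $-2358$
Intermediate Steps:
$r{\left(J,K \right)} = J + K^{2} + 2 K$ ($r{\left(J,K \right)} = K^{2} + \left(J + 2 K\right) = J + K^{2} + 2 K$)
$k{\left(R,X \right)} = 2358$
$- k{\left(\left(-7\right)^{2},r{\left(Y{\left(-3 \right)},-36 \right)} \right)} = \left(-1\right) 2358 = -2358$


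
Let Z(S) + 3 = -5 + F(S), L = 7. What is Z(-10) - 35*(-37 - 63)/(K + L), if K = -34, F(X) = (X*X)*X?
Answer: -30716/27 ≈ -1137.6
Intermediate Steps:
F(X) = X³ (F(X) = X²*X = X³)
Z(S) = -8 + S³ (Z(S) = -3 + (-5 + S³) = -8 + S³)
Z(-10) - 35*(-37 - 63)/(K + L) = (-8 + (-10)³) - 35*(-37 - 63)/(-34 + 7) = (-8 - 1000) - (-3500)/(-27) = -1008 - (-3500)*(-1)/27 = -1008 - 35*100/27 = -1008 - 3500/27 = -30716/27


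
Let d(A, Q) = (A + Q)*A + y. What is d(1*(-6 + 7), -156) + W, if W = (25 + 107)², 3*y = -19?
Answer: 51788/3 ≈ 17263.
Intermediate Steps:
y = -19/3 (y = (⅓)*(-19) = -19/3 ≈ -6.3333)
W = 17424 (W = 132² = 17424)
d(A, Q) = -19/3 + A*(A + Q) (d(A, Q) = (A + Q)*A - 19/3 = A*(A + Q) - 19/3 = -19/3 + A*(A + Q))
d(1*(-6 + 7), -156) + W = (-19/3 + (1*(-6 + 7))² + (1*(-6 + 7))*(-156)) + 17424 = (-19/3 + (1*1)² + (1*1)*(-156)) + 17424 = (-19/3 + 1² + 1*(-156)) + 17424 = (-19/3 + 1 - 156) + 17424 = -484/3 + 17424 = 51788/3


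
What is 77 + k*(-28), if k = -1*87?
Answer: 2513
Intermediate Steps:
k = -87
77 + k*(-28) = 77 - 87*(-28) = 77 + 2436 = 2513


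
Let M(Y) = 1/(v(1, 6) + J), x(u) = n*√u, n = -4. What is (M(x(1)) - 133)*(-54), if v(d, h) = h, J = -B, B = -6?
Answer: 14355/2 ≈ 7177.5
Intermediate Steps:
J = 6 (J = -1*(-6) = 6)
x(u) = -4*√u
M(Y) = 1/12 (M(Y) = 1/(6 + 6) = 1/12)
(M(x(1)) - 133)*(-54) = (1/12 - 133)*(-54) = -1595/12*(-54) = 14355/2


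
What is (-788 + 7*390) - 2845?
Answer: -903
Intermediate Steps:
(-788 + 7*390) - 2845 = (-788 + 2730) - 2845 = 1942 - 2845 = -903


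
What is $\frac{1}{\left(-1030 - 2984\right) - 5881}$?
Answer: $- \frac{1}{9895} \approx -0.00010106$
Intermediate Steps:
$\frac{1}{\left(-1030 - 2984\right) - 5881} = \frac{1}{-4014 - 5881} = \frac{1}{-9895} = - \frac{1}{9895}$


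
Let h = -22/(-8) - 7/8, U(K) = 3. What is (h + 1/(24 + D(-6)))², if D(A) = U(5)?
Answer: 170569/46656 ≈ 3.6559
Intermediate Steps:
D(A) = 3
h = 15/8 (h = -22*(-⅛) - 7*⅛ = 11/4 - 7/8 = 15/8 ≈ 1.8750)
(h + 1/(24 + D(-6)))² = (15/8 + 1/(24 + 3))² = (15/8 + 1/27)² = (413/216)² = 170569/46656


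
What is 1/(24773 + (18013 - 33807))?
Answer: 1/8979 ≈ 0.00011137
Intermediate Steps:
1/(24773 + (18013 - 33807)) = 1/(24773 - 15794) = 1/8979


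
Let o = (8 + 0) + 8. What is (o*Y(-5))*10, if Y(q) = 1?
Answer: 160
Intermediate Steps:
o = 16 (o = 8 + 8 = 16)
(o*Y(-5))*10 = (16*1)*10 = 16*10 = 160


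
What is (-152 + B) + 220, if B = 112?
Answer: 180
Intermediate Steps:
(-152 + B) + 220 = (-152 + 112) + 220 = -40 + 220 = 180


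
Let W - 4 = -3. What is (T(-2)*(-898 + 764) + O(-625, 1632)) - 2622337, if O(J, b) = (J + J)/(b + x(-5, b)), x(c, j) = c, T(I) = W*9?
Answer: -4268505711/1627 ≈ -2.6235e+6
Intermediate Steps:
W = 1 (W = 4 - 3 = 1)
T(I) = 9 (T(I) = 1*9 = 9)
O(J, b) = 2*J/(-5 + b) (O(J, b) = (J + J)/(b - 5) = (2*J)/(-5 + b) = 2*J/(-5 + b))
(T(-2)*(-898 + 764) + O(-625, 1632)) - 2622337 = (9*(-898 + 764) + 2*(-625)/(-5 + 1632)) - 2622337 = (9*(-134) + 2*(-625)/1627) - 2622337 = (-1206 + 2*(-625)*(1/1627)) - 2622337 = (-1206 - 1250/1627) - 2622337 = -1963412/1627 - 2622337 = -4268505711/1627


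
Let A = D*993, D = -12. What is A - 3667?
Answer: -15583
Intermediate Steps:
A = -11916 (A = -12*993 = -11916)
A - 3667 = -11916 - 3667 = -15583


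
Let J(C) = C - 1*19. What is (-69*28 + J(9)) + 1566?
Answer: -376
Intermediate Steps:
J(C) = -19 + C (J(C) = C - 19 = -19 + C)
(-69*28 + J(9)) + 1566 = (-69*28 + (-19 + 9)) + 1566 = (-1932 - 10) + 1566 = -1942 + 1566 = -376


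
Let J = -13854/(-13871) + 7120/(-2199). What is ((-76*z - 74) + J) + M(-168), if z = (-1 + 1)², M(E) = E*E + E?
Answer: 853447873504/30502329 ≈ 27980.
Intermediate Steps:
M(E) = E + E² (M(E) = E² + E = E + E²)
J = -68296574/30502329 (J = -13854*(-1/13871) + 7120*(-1/2199) = 13854/13871 - 7120/2199 = -68296574/30502329 ≈ -2.2391)
z = 0 (z = 0² = 0)
((-76*z - 74) + J) + M(-168) = ((-76*0 - 74) - 68296574/30502329) - 168*(1 - 168) = ((0 - 74) - 68296574/30502329) - 168*(-167) = (-74 - 68296574/30502329) + 28056 = -2325468920/30502329 + 28056 = 853447873504/30502329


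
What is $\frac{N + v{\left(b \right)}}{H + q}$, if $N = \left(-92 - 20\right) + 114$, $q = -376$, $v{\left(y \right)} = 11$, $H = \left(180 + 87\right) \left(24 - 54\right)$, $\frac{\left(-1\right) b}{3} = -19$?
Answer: $- \frac{13}{8386} \approx -0.0015502$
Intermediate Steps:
$b = 57$ ($b = \left(-3\right) \left(-19\right) = 57$)
$H = -8010$ ($H = 267 \left(-30\right) = -8010$)
$N = 2$ ($N = -112 + 114 = 2$)
$\frac{N + v{\left(b \right)}}{H + q} = \frac{2 + 11}{-8010 - 376} = \frac{13}{-8386} = 13 \left(- \frac{1}{8386}\right) = - \frac{13}{8386}$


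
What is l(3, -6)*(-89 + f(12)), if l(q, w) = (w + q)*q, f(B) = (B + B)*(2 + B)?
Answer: -2223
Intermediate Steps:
f(B) = 2*B*(2 + B) (f(B) = (2*B)*(2 + B) = 2*B*(2 + B))
l(q, w) = q*(q + w) (l(q, w) = (q + w)*q = q*(q + w))
l(3, -6)*(-89 + f(12)) = (3*(3 - 6))*(-89 + 2*12*(2 + 12)) = (3*(-3))*(-89 + 2*12*14) = -9*(-89 + 336) = -9*247 = -2223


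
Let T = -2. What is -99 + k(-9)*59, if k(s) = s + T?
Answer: -748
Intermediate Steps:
k(s) = -2 + s (k(s) = s - 2 = -2 + s)
-99 + k(-9)*59 = -99 + (-2 - 9)*59 = -99 - 11*59 = -99 - 649 = -748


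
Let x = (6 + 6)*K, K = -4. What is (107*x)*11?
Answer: -56496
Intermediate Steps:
x = -48 (x = (6 + 6)*(-4) = 12*(-4) = -48)
(107*x)*11 = (107*(-48))*11 = -5136*11 = -56496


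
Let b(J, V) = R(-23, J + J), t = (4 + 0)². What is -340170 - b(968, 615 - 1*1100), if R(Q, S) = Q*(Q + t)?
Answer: -340331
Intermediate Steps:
t = 16 (t = 4² = 16)
R(Q, S) = Q*(16 + Q) (R(Q, S) = Q*(Q + 16) = Q*(16 + Q))
b(J, V) = 161 (b(J, V) = -23*(16 - 23) = -23*(-7) = 161)
-340170 - b(968, 615 - 1*1100) = -340170 - 1*161 = -340170 - 161 = -340331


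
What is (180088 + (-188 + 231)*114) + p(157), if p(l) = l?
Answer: 185147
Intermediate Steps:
(180088 + (-188 + 231)*114) + p(157) = (180088 + (-188 + 231)*114) + 157 = (180088 + 43*114) + 157 = (180088 + 4902) + 157 = 184990 + 157 = 185147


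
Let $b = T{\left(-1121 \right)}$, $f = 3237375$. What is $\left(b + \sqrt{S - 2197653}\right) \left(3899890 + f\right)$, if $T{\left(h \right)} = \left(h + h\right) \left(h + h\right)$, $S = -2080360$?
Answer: $35875919307460 + 7137265 i \sqrt{4278013} \approx 3.5876 \cdot 10^{13} + 1.4762 \cdot 10^{10} i$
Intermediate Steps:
$T{\left(h \right)} = 4 h^{2}$ ($T{\left(h \right)} = 2 h 2 h = 4 h^{2}$)
$b = 5026564$ ($b = 4 \left(-1121\right)^{2} = 4 \cdot 1256641 = 5026564$)
$\left(b + \sqrt{S - 2197653}\right) \left(3899890 + f\right) = \left(5026564 + \sqrt{-2080360 - 2197653}\right) \left(3899890 + 3237375\right) = \left(5026564 + \sqrt{-4278013}\right) 7137265 = \left(5026564 + i \sqrt{4278013}\right) 7137265 = 35875919307460 + 7137265 i \sqrt{4278013}$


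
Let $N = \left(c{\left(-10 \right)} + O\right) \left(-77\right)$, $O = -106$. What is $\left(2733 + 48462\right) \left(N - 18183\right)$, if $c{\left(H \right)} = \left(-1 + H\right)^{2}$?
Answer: $-990008910$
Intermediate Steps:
$N = -1155$ ($N = \left(\left(-1 - 10\right)^{2} - 106\right) \left(-77\right) = \left(\left(-11\right)^{2} - 106\right) \left(-77\right) = \left(121 - 106\right) \left(-77\right) = 15 \left(-77\right) = -1155$)
$\left(2733 + 48462\right) \left(N - 18183\right) = \left(2733 + 48462\right) \left(-1155 - 18183\right) = 51195 \left(-19338\right) = -990008910$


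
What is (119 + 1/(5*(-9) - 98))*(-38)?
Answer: -646608/143 ≈ -4521.7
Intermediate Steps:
(119 + 1/(5*(-9) - 98))*(-38) = (119 + 1/(-45 - 98))*(-38) = (119 + 1/(-143))*(-38) = (119 - 1/143)*(-38) = (17016/143)*(-38) = -646608/143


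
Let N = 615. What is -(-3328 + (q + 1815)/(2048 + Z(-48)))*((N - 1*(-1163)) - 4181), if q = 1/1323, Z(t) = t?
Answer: -391755160553/49000 ≈ -7.9950e+6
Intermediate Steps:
q = 1/1323 ≈ 0.00075586
-(-3328 + (q + 1815)/(2048 + Z(-48)))*((N - 1*(-1163)) - 4181) = -(-3328 + (1/1323 + 1815)/(2048 - 48))*((615 - 1*(-1163)) - 4181) = -(-3328 + (2401246/1323)/2000)*((615 + 1163) - 4181) = -(-3328 + (2401246/1323)*(1/2000))*(1778 - 4181) = -(-3328 + 1200623/1323000)*(-2403) = -(-4401743377)*(-2403)/1323000 = -1*391755160553/49000 = -391755160553/49000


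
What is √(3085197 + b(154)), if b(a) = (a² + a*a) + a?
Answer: 3*√348087 ≈ 1770.0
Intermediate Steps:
b(a) = a + 2*a² (b(a) = (a² + a²) + a = 2*a² + a = a + 2*a²)
√(3085197 + b(154)) = √(3085197 + 154*(1 + 2*154)) = √(3085197 + 154*(1 + 308)) = √(3085197 + 154*309) = √(3085197 + 47586) = √3132783 = 3*√348087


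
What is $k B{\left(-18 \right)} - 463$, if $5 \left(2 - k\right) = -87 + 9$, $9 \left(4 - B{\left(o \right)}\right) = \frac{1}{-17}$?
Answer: $- \frac{300251}{765} \approx -392.48$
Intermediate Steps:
$B{\left(o \right)} = \frac{613}{153}$ ($B{\left(o \right)} = 4 - \frac{1}{9 \left(-17\right)} = 4 - - \frac{1}{153} = 4 + \frac{1}{153} = \frac{613}{153}$)
$k = \frac{88}{5}$ ($k = 2 - \frac{-87 + 9}{5} = 2 - - \frac{78}{5} = 2 + \frac{78}{5} = \frac{88}{5} \approx 17.6$)
$k B{\left(-18 \right)} - 463 = \frac{88}{5} \cdot \frac{613}{153} - 463 = \frac{53944}{765} - 463 = - \frac{300251}{765}$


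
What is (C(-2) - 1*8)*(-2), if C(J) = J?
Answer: 20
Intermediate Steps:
(C(-2) - 1*8)*(-2) = (-2 - 1*8)*(-2) = (-2 - 8)*(-2) = -10*(-2) = 20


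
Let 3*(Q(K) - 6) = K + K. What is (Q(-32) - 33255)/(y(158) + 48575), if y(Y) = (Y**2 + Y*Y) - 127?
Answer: -99811/295128 ≈ -0.33820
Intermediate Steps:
Q(K) = 6 + 2*K/3 (Q(K) = 6 + (K + K)/3 = 6 + (2*K)/3 = 6 + 2*K/3)
y(Y) = -127 + 2*Y**2 (y(Y) = (Y**2 + Y**2) - 127 = 2*Y**2 - 127 = -127 + 2*Y**2)
(Q(-32) - 33255)/(y(158) + 48575) = ((6 + (2/3)*(-32)) - 33255)/((-127 + 2*158**2) + 48575) = ((6 - 64/3) - 33255)/((-127 + 2*24964) + 48575) = (-46/3 - 33255)/((-127 + 49928) + 48575) = -99811/(3*(49801 + 48575)) = -99811/3/98376 = -99811/3*1/98376 = -99811/295128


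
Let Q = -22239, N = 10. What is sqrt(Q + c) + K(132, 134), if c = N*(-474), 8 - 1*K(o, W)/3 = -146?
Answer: 462 + 23*I*sqrt(51) ≈ 462.0 + 164.25*I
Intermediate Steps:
K(o, W) = 462 (K(o, W) = 24 - 3*(-146) = 24 + 438 = 462)
c = -4740 (c = 10*(-474) = -4740)
sqrt(Q + c) + K(132, 134) = sqrt(-22239 - 4740) + 462 = sqrt(-26979) + 462 = 23*I*sqrt(51) + 462 = 462 + 23*I*sqrt(51)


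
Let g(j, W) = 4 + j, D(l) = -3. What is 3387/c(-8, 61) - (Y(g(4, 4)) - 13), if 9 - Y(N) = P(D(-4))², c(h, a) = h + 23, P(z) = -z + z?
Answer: 1149/5 ≈ 229.80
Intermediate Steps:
P(z) = 0
c(h, a) = 23 + h
Y(N) = 9 (Y(N) = 9 - 1*0² = 9 - 1*0 = 9 + 0 = 9)
3387/c(-8, 61) - (Y(g(4, 4)) - 13) = 3387/(23 - 8) - (9 - 13) = 3387/15 - (-4) = 3387*(1/15) - 1*(-4) = 1129/5 + 4 = 1149/5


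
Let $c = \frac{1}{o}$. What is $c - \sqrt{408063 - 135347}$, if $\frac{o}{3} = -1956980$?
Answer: $- \frac{1}{5870940} - 2 \sqrt{68179} \approx -522.22$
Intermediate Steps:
$o = -5870940$ ($o = 3 \left(-1956980\right) = -5870940$)
$c = - \frac{1}{5870940}$ ($c = \frac{1}{-5870940} = - \frac{1}{5870940} \approx -1.7033 \cdot 10^{-7}$)
$c - \sqrt{408063 - 135347} = - \frac{1}{5870940} - \sqrt{408063 - 135347} = - \frac{1}{5870940} - \sqrt{272716} = - \frac{1}{5870940} - 2 \sqrt{68179}$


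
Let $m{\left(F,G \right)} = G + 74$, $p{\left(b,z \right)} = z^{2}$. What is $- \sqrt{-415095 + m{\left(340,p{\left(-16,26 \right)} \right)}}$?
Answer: $- i \sqrt{414345} \approx - 643.7 i$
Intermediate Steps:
$m{\left(F,G \right)} = 74 + G$
$- \sqrt{-415095 + m{\left(340,p{\left(-16,26 \right)} \right)}} = - \sqrt{-415095 + \left(74 + 26^{2}\right)} = - \sqrt{-415095 + \left(74 + 676\right)} = - \sqrt{-415095 + 750} = - \sqrt{-414345} = - i \sqrt{414345}$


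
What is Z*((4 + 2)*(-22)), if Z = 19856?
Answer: -2620992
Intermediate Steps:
Z*((4 + 2)*(-22)) = 19856*((4 + 2)*(-22)) = 19856*(6*(-22)) = 19856*(-132) = -2620992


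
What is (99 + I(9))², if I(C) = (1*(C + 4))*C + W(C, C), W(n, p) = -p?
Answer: 42849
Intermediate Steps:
I(C) = -C + C*(4 + C) (I(C) = (1*(C + 4))*C - C = (1*(4 + C))*C - C = (4 + C)*C - C = C*(4 + C) - C = -C + C*(4 + C))
(99 + I(9))² = (99 + 9*(3 + 9))² = (99 + 9*12)² = (99 + 108)² = 207² = 42849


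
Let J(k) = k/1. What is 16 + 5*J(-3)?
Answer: 1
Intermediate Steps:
J(k) = k (J(k) = k*1 = k)
16 + 5*J(-3) = 16 + 5*(-3) = 16 - 15 = 1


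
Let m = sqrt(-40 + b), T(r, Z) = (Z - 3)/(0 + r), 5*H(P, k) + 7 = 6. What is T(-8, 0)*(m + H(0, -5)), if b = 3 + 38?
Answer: 3/10 ≈ 0.30000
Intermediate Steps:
H(P, k) = -1/5 (H(P, k) = -7/5 + (1/5)*6 = -7/5 + 6/5 = -1/5)
b = 41
T(r, Z) = (-3 + Z)/r
m = 1 (m = sqrt(-40 + 41) = sqrt(1) = 1)
T(-8, 0)*(m + H(0, -5)) = ((-3 + 0)/(-8))*(1 - 1/5) = -1/8*(-3)*(4/5) = (3/8)*(4/5) = 3/10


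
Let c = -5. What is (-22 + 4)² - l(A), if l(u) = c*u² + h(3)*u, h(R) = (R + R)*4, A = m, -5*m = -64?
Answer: 836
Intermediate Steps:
m = 64/5 (m = -⅕*(-64) = 64/5 ≈ 12.800)
A = 64/5 ≈ 12.800
h(R) = 8*R (h(R) = (2*R)*4 = 8*R)
l(u) = -5*u² + 24*u (l(u) = -5*u² + (8*3)*u = -5*u² + 24*u)
(-22 + 4)² - l(A) = (-22 + 4)² - 64*(24 - 5*64/5)/5 = (-18)² - 64*(24 - 64)/5 = 324 - 64*(-40)/5 = 324 - 1*(-512) = 324 + 512 = 836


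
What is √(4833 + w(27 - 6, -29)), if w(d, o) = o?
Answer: 2*√1201 ≈ 69.311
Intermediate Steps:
√(4833 + w(27 - 6, -29)) = √(4833 - 29) = √4804 = 2*√1201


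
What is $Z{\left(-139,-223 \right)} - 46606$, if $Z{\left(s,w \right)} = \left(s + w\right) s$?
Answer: $3712$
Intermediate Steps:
$Z{\left(s,w \right)} = s \left(s + w\right)$
$Z{\left(-139,-223 \right)} - 46606 = - 139 \left(-139 - 223\right) - 46606 = \left(-139\right) \left(-362\right) - 46606 = 50318 - 46606 = 3712$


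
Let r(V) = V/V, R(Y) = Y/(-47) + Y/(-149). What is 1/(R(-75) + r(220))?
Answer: 7003/21703 ≈ 0.32267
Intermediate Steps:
R(Y) = -196*Y/7003 (R(Y) = Y*(-1/47) + Y*(-1/149) = -Y/47 - Y/149 = -196*Y/7003)
r(V) = 1
1/(R(-75) + r(220)) = 1/(-196/7003*(-75) + 1) = 1/(14700/7003 + 1) = 1/(21703/7003) = 7003/21703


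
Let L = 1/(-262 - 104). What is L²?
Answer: 1/133956 ≈ 7.4651e-6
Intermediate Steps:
L = -1/366 (L = 1/(-366) = -1/366 ≈ -0.0027322)
L² = (-1/366)² = 1/133956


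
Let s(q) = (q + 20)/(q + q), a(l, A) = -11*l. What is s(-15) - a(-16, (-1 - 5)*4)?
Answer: -1057/6 ≈ -176.17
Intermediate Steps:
s(q) = (20 + q)/(2*q) (s(q) = (20 + q)/((2*q)) = (20 + q)*(1/(2*q)) = (20 + q)/(2*q))
s(-15) - a(-16, (-1 - 5)*4) = (½)*(20 - 15)/(-15) - (-11)*(-16) = (½)*(-1/15)*5 - 1*176 = -⅙ - 176 = -1057/6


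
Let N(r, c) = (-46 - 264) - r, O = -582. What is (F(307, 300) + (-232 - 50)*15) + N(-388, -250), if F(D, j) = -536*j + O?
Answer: -165534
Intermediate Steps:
N(r, c) = -310 - r
F(D, j) = -582 - 536*j (F(D, j) = -536*j - 582 = -582 - 536*j)
(F(307, 300) + (-232 - 50)*15) + N(-388, -250) = ((-582 - 536*300) + (-232 - 50)*15) + (-310 - 1*(-388)) = ((-582 - 160800) - 282*15) + (-310 + 388) = (-161382 - 4230) + 78 = -165612 + 78 = -165534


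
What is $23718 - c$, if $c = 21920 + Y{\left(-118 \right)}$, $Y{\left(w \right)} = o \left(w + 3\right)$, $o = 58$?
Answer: $8468$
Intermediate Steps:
$Y{\left(w \right)} = 174 + 58 w$ ($Y{\left(w \right)} = 58 \left(w + 3\right) = 58 \left(3 + w\right) = 174 + 58 w$)
$c = 15250$ ($c = 21920 + \left(174 + 58 \left(-118\right)\right) = 21920 + \left(174 - 6844\right) = 21920 - 6670 = 15250$)
$23718 - c = 23718 - 15250 = 8468$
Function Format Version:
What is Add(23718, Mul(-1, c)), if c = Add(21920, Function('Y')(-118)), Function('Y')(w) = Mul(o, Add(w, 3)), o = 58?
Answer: 8468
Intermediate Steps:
Function('Y')(w) = Add(174, Mul(58, w)) (Function('Y')(w) = Mul(58, Add(w, 3)) = Mul(58, Add(3, w)) = Add(174, Mul(58, w)))
c = 15250 (c = Add(21920, Add(174, Mul(58, -118))) = Add(21920, Add(174, -6844)) = Add(21920, -6670) = 15250)
Add(23718, Mul(-1, c)) = Add(23718, Mul(-1, 15250)) = Add(23718, -15250) = 8468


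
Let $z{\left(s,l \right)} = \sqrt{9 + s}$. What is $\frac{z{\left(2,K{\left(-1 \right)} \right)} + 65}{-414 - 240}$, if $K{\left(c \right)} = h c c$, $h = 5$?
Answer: $- \frac{65}{654} - \frac{\sqrt{11}}{654} \approx -0.10446$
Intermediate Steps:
$K{\left(c \right)} = 5 c^{2}$ ($K{\left(c \right)} = 5 c c = 5 c^{2}$)
$\frac{z{\left(2,K{\left(-1 \right)} \right)} + 65}{-414 - 240} = \frac{\sqrt{9 + 2} + 65}{-414 - 240} = \frac{\sqrt{11} + 65}{-654} = \left(65 + \sqrt{11}\right) \left(- \frac{1}{654}\right) = - \frac{65}{654} - \frac{\sqrt{11}}{654}$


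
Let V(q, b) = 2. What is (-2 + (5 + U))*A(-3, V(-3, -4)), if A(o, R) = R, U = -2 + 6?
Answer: 14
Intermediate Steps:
U = 4
(-2 + (5 + U))*A(-3, V(-3, -4)) = (-2 + (5 + 4))*2 = (-2 + 9)*2 = 7*2 = 14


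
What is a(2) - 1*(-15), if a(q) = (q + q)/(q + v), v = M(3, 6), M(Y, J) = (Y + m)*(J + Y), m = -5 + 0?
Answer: 59/4 ≈ 14.750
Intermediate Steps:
m = -5
M(Y, J) = (-5 + Y)*(J + Y) (M(Y, J) = (Y - 5)*(J + Y) = (-5 + Y)*(J + Y))
v = -18 (v = 3**2 - 5*6 - 5*3 + 6*3 = 9 - 30 - 15 + 18 = -18)
a(q) = 2*q/(-18 + q) (a(q) = (q + q)/(q - 18) = (2*q)/(-18 + q) = 2*q/(-18 + q))
a(2) - 1*(-15) = 2*2/(-18 + 2) - 1*(-15) = 2*2/(-16) + 15 = 2*2*(-1/16) + 15 = -1/4 + 15 = 59/4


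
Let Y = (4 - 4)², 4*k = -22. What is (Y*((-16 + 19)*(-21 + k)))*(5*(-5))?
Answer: 0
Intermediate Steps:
k = -11/2 (k = (¼)*(-22) = -11/2 ≈ -5.5000)
Y = 0 (Y = 0² = 0)
(Y*((-16 + 19)*(-21 + k)))*(5*(-5)) = (0*((-16 + 19)*(-21 - 11/2)))*(5*(-5)) = (0*(3*(-53/2)))*(-25) = (0*(-159/2))*(-25) = 0*(-25) = 0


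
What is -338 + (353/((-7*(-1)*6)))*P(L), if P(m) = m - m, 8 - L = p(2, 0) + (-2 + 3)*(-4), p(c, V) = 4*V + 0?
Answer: -338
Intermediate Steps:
p(c, V) = 4*V
L = 12 (L = 8 - (4*0 + (-2 + 3)*(-4)) = 8 - (0 + 1*(-4)) = 8 - (0 - 4) = 8 - 1*(-4) = 8 + 4 = 12)
P(m) = 0
-338 + (353/((-7*(-1)*6)))*P(L) = -338 + (353/((-7*(-1)*6)))*0 = -338 + (353/((7*6)))*0 = -338 + (353/42)*0 = -338 + 0 = -338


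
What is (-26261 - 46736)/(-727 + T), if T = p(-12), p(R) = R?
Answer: 72997/739 ≈ 98.778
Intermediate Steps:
T = -12
(-26261 - 46736)/(-727 + T) = (-26261 - 46736)/(-727 - 12) = -72997/(-739) = -72997*(-1/739) = 72997/739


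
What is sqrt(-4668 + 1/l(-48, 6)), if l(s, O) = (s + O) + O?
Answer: I*sqrt(168049)/6 ≈ 68.323*I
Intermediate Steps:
l(s, O) = s + 2*O (l(s, O) = (O + s) + O = s + 2*O)
sqrt(-4668 + 1/l(-48, 6)) = sqrt(-4668 + 1/(-48 + 2*6)) = sqrt(-4668 + 1/(-48 + 12)) = sqrt(-4668 + 1/(-36)) = sqrt(-4668 - 1/36) = sqrt(-168049/36) = I*sqrt(168049)/6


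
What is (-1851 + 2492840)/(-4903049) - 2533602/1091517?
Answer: -5047110530937/1783920445111 ≈ -2.8292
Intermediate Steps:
(-1851 + 2492840)/(-4903049) - 2533602/1091517 = 2490989*(-1/4903049) - 2533602*1/1091517 = -2490989/4903049 - 844534/363839 = -5047110530937/1783920445111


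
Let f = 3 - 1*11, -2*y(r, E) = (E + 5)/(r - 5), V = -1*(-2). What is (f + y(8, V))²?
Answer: 3025/36 ≈ 84.028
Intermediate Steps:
V = 2
y(r, E) = -(5 + E)/(2*(-5 + r)) (y(r, E) = -(E + 5)/(2*(r - 5)) = -(5 + E)/(2*(-5 + r)))
f = -8 (f = 3 - 11 = -8)
(f + y(8, V))² = (-8 + (-5 - 1*2)/(2*(-5 + 8)))² = (-8 + (½)*(-5 - 2)/3)² = (-8 + (½)*(⅓)*(-7))² = (-8 - 7/6)² = (-55/6)² = 3025/36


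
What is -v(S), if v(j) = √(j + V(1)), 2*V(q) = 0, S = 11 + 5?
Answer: -4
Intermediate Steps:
S = 16
V(q) = 0 (V(q) = (½)*0 = 0)
v(j) = √j (v(j) = √(j + 0) = √j)
-v(S) = -√16 = -1*4 = -4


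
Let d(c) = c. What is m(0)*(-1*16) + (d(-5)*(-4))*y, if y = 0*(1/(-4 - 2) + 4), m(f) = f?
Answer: 0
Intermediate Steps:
y = 0 (y = 0*(1/(-6) + 4) = 0*(-⅙ + 4) = 0*(23/6) = 0)
m(0)*(-1*16) + (d(-5)*(-4))*y = 0*(-1*16) - 5*(-4)*0 = 0*(-16) + 20*0 = 0 + 0 = 0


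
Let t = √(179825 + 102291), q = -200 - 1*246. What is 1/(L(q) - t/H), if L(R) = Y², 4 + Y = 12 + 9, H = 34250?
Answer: 84753765625/24493838195096 + 17125*√70529/24493838195096 ≈ 0.0034604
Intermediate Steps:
Y = 17 (Y = -4 + (12 + 9) = -4 + 21 = 17)
q = -446 (q = -200 - 246 = -446)
L(R) = 289 (L(R) = 17² = 289)
t = 2*√70529 (t = √282116 = 2*√70529 ≈ 531.15)
1/(L(q) - t/H) = 1/(289 - 2*√70529/34250) = 1/(289 - √70529/17125)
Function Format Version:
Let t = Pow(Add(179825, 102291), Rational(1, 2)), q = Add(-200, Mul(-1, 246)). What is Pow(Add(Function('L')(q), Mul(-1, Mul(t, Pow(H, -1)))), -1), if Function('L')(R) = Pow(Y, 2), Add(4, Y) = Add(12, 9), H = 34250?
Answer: Add(Rational(84753765625, 24493838195096), Mul(Rational(17125, 24493838195096), Pow(70529, Rational(1, 2)))) ≈ 0.0034604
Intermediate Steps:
Y = 17 (Y = Add(-4, Add(12, 9)) = Add(-4, 21) = 17)
q = -446 (q = Add(-200, -246) = -446)
Function('L')(R) = 289 (Function('L')(R) = Pow(17, 2) = 289)
t = Mul(2, Pow(70529, Rational(1, 2))) (t = Pow(282116, Rational(1, 2)) = Mul(2, Pow(70529, Rational(1, 2))) ≈ 531.15)
Pow(Add(Function('L')(q), Mul(-1, Mul(t, Pow(H, -1)))), -1) = Pow(Add(289, Mul(-1, Mul(Mul(2, Pow(70529, Rational(1, 2))), Pow(34250, -1)))), -1) = Pow(Add(289, Mul(-1, Mul(Mul(2, Pow(70529, Rational(1, 2))), Rational(1, 34250)))), -1) = Pow(Add(289, Mul(-1, Mul(Rational(1, 17125), Pow(70529, Rational(1, 2))))), -1) = Pow(Add(289, Mul(Rational(-1, 17125), Pow(70529, Rational(1, 2)))), -1)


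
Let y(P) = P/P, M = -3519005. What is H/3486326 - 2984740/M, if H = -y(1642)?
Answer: 2081154629247/2453679725126 ≈ 0.84818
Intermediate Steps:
y(P) = 1
H = -1 (H = -1*1 = -1)
H/3486326 - 2984740/M = -1/3486326 - 2984740/(-3519005) = -1*1/3486326 - 2984740*(-1/3519005) = -1/3486326 + 596948/703801 = 2081154629247/2453679725126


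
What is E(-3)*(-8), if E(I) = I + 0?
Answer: 24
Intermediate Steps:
E(I) = I
E(-3)*(-8) = -3*(-8) = 24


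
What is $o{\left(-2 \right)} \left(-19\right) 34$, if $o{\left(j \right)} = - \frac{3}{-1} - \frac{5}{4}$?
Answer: $- \frac{2261}{2} \approx -1130.5$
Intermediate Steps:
$o{\left(j \right)} = \frac{7}{4}$ ($o{\left(j \right)} = \left(-3\right) \left(-1\right) - \frac{5}{4} = 3 - \frac{5}{4} = \frac{7}{4}$)
$o{\left(-2 \right)} \left(-19\right) 34 = \frac{7}{4} \left(-19\right) 34 = \left(- \frac{133}{4}\right) 34 = - \frac{2261}{2}$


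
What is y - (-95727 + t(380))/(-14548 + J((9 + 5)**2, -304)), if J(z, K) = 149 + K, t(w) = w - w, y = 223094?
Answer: 1093351785/4901 ≈ 2.2309e+5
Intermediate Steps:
t(w) = 0
y - (-95727 + t(380))/(-14548 + J((9 + 5)**2, -304)) = 223094 - (-95727 + 0)/(-14548 + (149 - 304)) = 223094 - (-95727)/(-14548 - 155) = 223094 - (-95727)/(-14703) = 223094 - (-95727)*(-1)/14703 = 223094 - 1*31909/4901 = 223094 - 31909/4901 = 1093351785/4901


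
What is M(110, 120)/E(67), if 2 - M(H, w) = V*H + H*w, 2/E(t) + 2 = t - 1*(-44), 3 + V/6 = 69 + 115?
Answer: -7229861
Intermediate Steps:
V = 1086 (V = -18 + 6*(69 + 115) = -18 + 6*184 = -18 + 1104 = 1086)
E(t) = 2/(42 + t) (E(t) = 2/(-2 + (t - 1*(-44))) = 2/(-2 + (t + 44)) = 2/(-2 + (44 + t)) = 2/(42 + t))
M(H, w) = 2 - 1086*H - H*w (M(H, w) = 2 - (1086*H + H*w) = 2 + (-1086*H - H*w) = 2 - 1086*H - H*w)
M(110, 120)/E(67) = (2 - 1086*110 - 1*110*120)/((2/(42 + 67))) = (2 - 119460 - 13200)/((2/109)) = -132658/(2*(1/109)) = -132658/2/109 = -132658*109/2 = -7229861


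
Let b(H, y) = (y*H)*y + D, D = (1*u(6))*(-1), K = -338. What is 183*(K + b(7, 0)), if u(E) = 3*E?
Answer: -65148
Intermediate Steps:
D = -18 (D = (1*(3*6))*(-1) = (1*18)*(-1) = 18*(-1) = -18)
b(H, y) = -18 + H*y**2 (b(H, y) = (y*H)*y - 18 = (H*y)*y - 18 = H*y**2 - 18 = -18 + H*y**2)
183*(K + b(7, 0)) = 183*(-338 + (-18 + 7*0**2)) = 183*(-338 + (-18 + 7*0)) = 183*(-338 + (-18 + 0)) = 183*(-338 - 18) = 183*(-356) = -65148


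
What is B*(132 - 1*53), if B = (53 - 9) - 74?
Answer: -2370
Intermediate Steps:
B = -30 (B = 44 - 74 = -30)
B*(132 - 1*53) = -30*(132 - 1*53) = -30*(132 - 53) = -30*79 = -2370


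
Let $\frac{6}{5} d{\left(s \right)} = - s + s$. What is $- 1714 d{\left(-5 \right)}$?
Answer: $0$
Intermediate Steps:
$d{\left(s \right)} = 0$ ($d{\left(s \right)} = \frac{5 \left(- s + s\right)}{6} = \frac{5}{6} \cdot 0 = 0$)
$- 1714 d{\left(-5 \right)} = \left(-1714\right) 0 = 0$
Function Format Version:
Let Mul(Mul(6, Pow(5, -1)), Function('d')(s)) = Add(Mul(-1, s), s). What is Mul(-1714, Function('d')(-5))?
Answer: 0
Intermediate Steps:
Function('d')(s) = 0 (Function('d')(s) = Mul(Rational(5, 6), Add(Mul(-1, s), s)) = Mul(Rational(5, 6), 0) = 0)
Mul(-1714, Function('d')(-5)) = Mul(-1714, 0) = 0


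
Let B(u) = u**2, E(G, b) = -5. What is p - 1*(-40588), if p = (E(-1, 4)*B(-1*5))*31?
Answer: 36713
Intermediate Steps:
p = -3875 (p = -5*(-1*5)**2*31 = -5*(-5)**2*31 = -5*25*31 = -125*31 = -3875)
p - 1*(-40588) = -3875 - 1*(-40588) = -3875 + 40588 = 36713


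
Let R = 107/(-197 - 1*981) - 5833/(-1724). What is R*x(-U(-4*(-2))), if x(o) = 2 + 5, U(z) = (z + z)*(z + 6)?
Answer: 23403821/1015436 ≈ 23.048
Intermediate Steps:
U(z) = 2*z*(6 + z) (U(z) = (2*z)*(6 + z) = 2*z*(6 + z))
R = 3343403/1015436 (R = 107/(-197 - 981) - 5833*(-1/1724) = 107/(-1178) + 5833/1724 = 107*(-1/1178) + 5833/1724 = -107/1178 + 5833/1724 = 3343403/1015436 ≈ 3.2926)
x(o) = 7
R*x(-U(-4*(-2))) = (3343403/1015436)*7 = 23403821/1015436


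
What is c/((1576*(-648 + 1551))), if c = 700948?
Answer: 175237/355782 ≈ 0.49254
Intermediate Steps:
c/((1576*(-648 + 1551))) = 700948/((1576*(-648 + 1551))) = 700948/((1576*903)) = 700948/1423128 = 700948*(1/1423128) = 175237/355782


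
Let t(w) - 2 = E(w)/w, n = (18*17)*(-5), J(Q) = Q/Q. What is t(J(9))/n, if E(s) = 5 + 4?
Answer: -11/1530 ≈ -0.0071895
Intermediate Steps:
J(Q) = 1
n = -1530 (n = 306*(-5) = -1530)
E(s) = 9
t(w) = 2 + 9/w
t(J(9))/n = (2 + 9/1)/(-1530) = (2 + 9*1)*(-1/1530) = (2 + 9)*(-1/1530) = 11*(-1/1530) = -11/1530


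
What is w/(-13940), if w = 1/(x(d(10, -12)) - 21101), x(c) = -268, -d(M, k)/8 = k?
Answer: 1/297883860 ≈ 3.3570e-9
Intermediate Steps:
d(M, k) = -8*k
w = -1/21369 (w = 1/(-268 - 21101) = 1/(-21369) = -1/21369 ≈ -4.6797e-5)
w/(-13940) = -1/21369/(-13940) = -1/21369*(-1/13940) = 1/297883860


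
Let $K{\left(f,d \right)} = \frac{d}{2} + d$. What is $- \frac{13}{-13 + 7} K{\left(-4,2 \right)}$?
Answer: $\frac{13}{2} \approx 6.5$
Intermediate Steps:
$K{\left(f,d \right)} = \frac{3 d}{2}$ ($K{\left(f,d \right)} = d \frac{1}{2} + d = \frac{d}{2} + d = \frac{3 d}{2}$)
$- \frac{13}{-13 + 7} K{\left(-4,2 \right)} = - \frac{13}{-13 + 7} \cdot \frac{3}{2} \cdot 2 = - \frac{13}{-6} \cdot 3 = \left(-13\right) \left(- \frac{1}{6}\right) 3 = \frac{13}{6} \cdot 3 = \frac{13}{2}$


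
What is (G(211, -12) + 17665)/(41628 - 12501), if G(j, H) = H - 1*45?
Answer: 17608/29127 ≈ 0.60452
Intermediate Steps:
G(j, H) = -45 + H (G(j, H) = H - 45 = -45 + H)
(G(211, -12) + 17665)/(41628 - 12501) = ((-45 - 12) + 17665)/(41628 - 12501) = (-57 + 17665)/29127 = 17608*(1/29127) = 17608/29127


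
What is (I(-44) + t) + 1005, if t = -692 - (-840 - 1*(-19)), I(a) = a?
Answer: 1090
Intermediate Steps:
t = 129 (t = -692 - (-840 + 19) = -692 - 1*(-821) = -692 + 821 = 129)
(I(-44) + t) + 1005 = (-44 + 129) + 1005 = 85 + 1005 = 1090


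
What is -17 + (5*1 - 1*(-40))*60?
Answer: 2683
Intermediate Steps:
-17 + (5*1 - 1*(-40))*60 = -17 + (5 + 40)*60 = -17 + 45*60 = -17 + 2700 = 2683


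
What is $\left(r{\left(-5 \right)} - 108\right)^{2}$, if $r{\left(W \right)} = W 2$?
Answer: $13924$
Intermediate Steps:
$r{\left(W \right)} = 2 W$
$\left(r{\left(-5 \right)} - 108\right)^{2} = \left(2 \left(-5\right) - 108\right)^{2} = \left(-10 - 108\right)^{2} = \left(-118\right)^{2} = 13924$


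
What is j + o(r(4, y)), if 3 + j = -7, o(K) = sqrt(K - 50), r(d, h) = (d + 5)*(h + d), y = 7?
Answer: -3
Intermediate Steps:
r(d, h) = (5 + d)*(d + h)
o(K) = sqrt(-50 + K)
j = -10 (j = -3 - 7 = -10)
j + o(r(4, y)) = -10 + sqrt(-50 + (4**2 + 5*4 + 5*7 + 4*7)) = -10 + sqrt(-50 + (16 + 20 + 35 + 28)) = -10 + sqrt(-50 + 99) = -10 + sqrt(49) = -10 + 7 = -3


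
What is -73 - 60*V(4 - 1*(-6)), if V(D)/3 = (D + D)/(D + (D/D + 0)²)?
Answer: -4403/11 ≈ -400.27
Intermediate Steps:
V(D) = 6*D/(1 + D) (V(D) = 3*((D + D)/(D + (D/D + 0)²)) = 3*((2*D)/(D + (1 + 0)²)) = 3*((2*D)/(D + 1²)) = 3*((2*D)/(D + 1)) = 3*((2*D)/(1 + D)) = 3*(2*D/(1 + D)) = 6*D/(1 + D))
-73 - 60*V(4 - 1*(-6)) = -73 - 360*(4 - 1*(-6))/(1 + (4 - 1*(-6))) = -73 - 360*(4 + 6)/(1 + (4 + 6)) = -73 - 360*10/(1 + 10) = -73 - 360*10/11 = -73 - 60*60/11 = -73 - 3600/11 = -4403/11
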